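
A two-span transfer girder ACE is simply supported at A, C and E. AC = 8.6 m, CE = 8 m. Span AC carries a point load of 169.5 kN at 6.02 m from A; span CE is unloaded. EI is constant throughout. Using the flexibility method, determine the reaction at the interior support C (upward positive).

R_C = 151.2 kN

Release continuity at C by inserting a hinge; the redundant is the internal moment M_C. The primary structure is two simply-supported spans AC and CE.
End slopes at the hinge C, treating each span as simply supported:
  span AC: point load 169.5 at a = 6.02: Pab(L + a)/(6LEI) = 745.9/EI
  relative rotation θ_0 = (745.9 + 0)/EI = 745.9/EI
A unit hogging moment at C produces rotation L₁/(3EI) + L₂/(3EI) = 5.533/EI.
Slope continuity at C: θ_0 = M_C·5.533/EI, so M_C = 745.9/5.533 = 134.8 kN·m (hogging).
Span AC, ΣM about A with M_C applied at C: R_C^{AC}·8.6 = 1020 + 134.8, so R_C^{AC} = 134.3 kN and R_A = 169.5 − 134.3 = 35.18 kN.
Span CE, ΣM about E: R_C^{CE}·8 = 0 + 134.8, so R_C^{CE} = 16.85 kN and R_E = 0 − 16.85 = -16.85 kN.
R_C = 134.3 + 16.85 = 151.2 kN.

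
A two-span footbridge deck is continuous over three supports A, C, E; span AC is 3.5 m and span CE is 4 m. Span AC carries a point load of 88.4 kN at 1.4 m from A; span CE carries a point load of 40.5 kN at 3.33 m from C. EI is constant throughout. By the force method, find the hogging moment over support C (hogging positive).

Release continuity at C by inserting a hinge; the redundant is the internal moment M_C. The primary structure is two simply-supported spans AC and CE.
Discontinuity in slope at C on the released structure — sum the simple-span end rotations:
  span AC: point load 88.4 at a = 1.4: Pab(L + a)/(6LEI) = 60.64/EI
  span CE: point load 40.5 at a = 3.33: Pab(L + b)/(6LEI) = 17.58/EI
  relative rotation θ_0 = (60.64 + 17.58)/EI = 78.22/EI
A unit hogging moment at C produces rotation L₁/(3EI) + L₂/(3EI) = 2.5/EI.
Compatibility: M_C·(L₁+L₂)/(3EI) = θ_0, giving M_C = 31.29 kN·m (hogging).

M_C = 31.29 kN·m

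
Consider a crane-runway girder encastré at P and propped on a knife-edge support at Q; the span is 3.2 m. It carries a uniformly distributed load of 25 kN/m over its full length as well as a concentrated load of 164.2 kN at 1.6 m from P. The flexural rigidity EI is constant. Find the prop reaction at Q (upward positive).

R_Q = 81.31 kN

Release the roller at Q. Primary structure: cantilever fixed at P.
Deflection at Q on the released cantilever, summing each load's contribution:
  UDL 25: wL⁴/(8EI) = 327.7/EI
  point load 164.2 at a = 1.6: Pa²(3L − a)/(6EI) = 560.5/EI
  δ_0 = 888.1/EI
Flexibility coefficient — unit upward force at Q: δ_{QQ} = L³/(3EI) = 10.92/EI.
Compatibility at Q: δ_0 − R_Q·δ_{QQ} = 0, so R_Q = 888.1/10.92 = 81.31 kN.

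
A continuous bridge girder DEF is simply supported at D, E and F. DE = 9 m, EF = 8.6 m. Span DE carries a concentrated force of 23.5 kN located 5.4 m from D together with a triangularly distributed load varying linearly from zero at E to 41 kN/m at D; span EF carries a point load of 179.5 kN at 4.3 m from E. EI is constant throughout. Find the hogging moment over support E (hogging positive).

Release continuity at E by inserting a hinge; the redundant is the internal moment M_E. The primary structure is two simply-supported spans DE and EF.
Discontinuity in slope at E on the released structure — sum the simple-span end rotations:
  span DE: point load 23.5 at a = 5.4: Pab(L + a)/(6LEI) = 121.8/EI
  span DE: triangular load, peak 41: 7w₀L³/(360EI) = 581.2/EI
  span EF: point load 179.5 at a = 4.3: Pab(L + b)/(6LEI) = 829.7/EI
  relative rotation θ_0 = (703 + 829.7)/EI = 1533/EI
A unit hogging moment at E produces rotation L₁/(3EI) + L₂/(3EI) = 5.867/EI.
Compatibility: M_E·(L₁+L₂)/(3EI) = θ_0, giving M_E = 261.3 kN·m (hogging).

M_E = 261.3 kN·m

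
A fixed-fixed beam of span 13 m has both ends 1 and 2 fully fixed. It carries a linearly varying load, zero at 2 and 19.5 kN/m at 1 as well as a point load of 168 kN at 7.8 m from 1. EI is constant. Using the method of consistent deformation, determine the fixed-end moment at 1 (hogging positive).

M_1 = 374.4 kN·m

Take the two fixed-end moments M_1, M_2 as redundants; the released structure is the simple span 12.
On the primary (simply-supported) span, the end slopes from the loading are:
  at 1: triangular load, peak 19.5: w₀L³/(45EI) = 952/EI
  at 2: triangular load, peak 19.5: 7w₀L³/(360EI) = 833/EI
  at 1: point load 168 at a = 7.8: Pab(L + b)/(6LEI) = 1590/EI
  at 2: point load 168 at a = 7.8: Pab(L + a)/(6LEI) = 1817/EI
  θ_10 = 2542/EI,  θ_20 = 2650/EI
Flexibility coefficients: a unit moment at one end gives L/(3EI) there and L/(6EI) at the far end, so f₁₁ = f₂₂ = 4.333/EI and f₁₂ = f₂₁ = 2.167/EI.
Compatibility — zero rotation at each built-in end:
  4.333 M_1 + 2.167 M_2 = 2542
  2.167 M_1 + 4.333 M_2 = 2650
Solving the pair gives M_1 = 374.4 kN·m and M_2 = 424.3 kN·m (hogging).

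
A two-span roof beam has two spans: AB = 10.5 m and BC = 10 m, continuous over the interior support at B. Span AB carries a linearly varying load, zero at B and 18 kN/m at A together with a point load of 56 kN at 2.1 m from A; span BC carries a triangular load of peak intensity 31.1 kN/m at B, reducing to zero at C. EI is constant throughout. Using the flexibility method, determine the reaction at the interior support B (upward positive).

R_B = 183.3 kN

Insert a hinge at B; M_B is the redundant, and each span becomes simply supported.
Discontinuity in slope at B on the released structure — sum the simple-span end rotations:
  span AB: triangular load, peak 18: 7w₀L³/(360EI) = 405.2/EI
  span AB: point load 56 at a = 2.1: Pab(L + a)/(6LEI) = 197.6/EI
  span BC: triangular load, peak 31.1: w₀L³/(45EI) = 691.1/EI
  relative rotation θ_0 = (602.7 + 691.1)/EI = 1294/EI
A unit hogging moment at B produces rotation L₁/(3EI) + L₂/(3EI) = 6.833/EI.
Compatibility: M_B·(L₁+L₂)/(3EI) = θ_0, giving M_B = 189.3 kN·m (hogging).
Span AB, ΣM about A with M_B applied at B: R_B^{AB}·10.5 = 448.4 + 189.3, so R_B^{AB} = 60.73 kN and R_A = 150.5 − 60.73 = 89.77 kN.
Span BC, ΣM about C: R_B^{BC}·10 = 1037 + 189.3, so R_B^{BC} = 122.6 kN and R_C = 155.5 − 122.6 = 32.9 kN.
R_B = 60.73 + 122.6 = 183.3 kN.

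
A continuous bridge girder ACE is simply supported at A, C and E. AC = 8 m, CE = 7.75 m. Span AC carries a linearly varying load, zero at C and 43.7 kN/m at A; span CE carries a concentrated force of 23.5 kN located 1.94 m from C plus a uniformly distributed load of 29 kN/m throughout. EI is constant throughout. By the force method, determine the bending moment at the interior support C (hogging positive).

M_C = 204.7 kN·m

Take M_C as the redundant. Released structure: two simple spans AC and CE with a hinge at C.
Rotations at C on the released spans (each span's end-slope, ×1/EI):
  span AC: triangular load, peak 43.7: 7w₀L³/(360EI) = 435.1/EI
  span CE: point load 23.5 at a = 1.94: Pab(L + b)/(6LEI) = 77.24/EI
  span CE: UDL 29: wL³/(24EI) = 562.5/EI
  relative rotation θ_0 = (435.1 + 639.7)/EI = 1075/EI
A unit hogging moment at C produces rotation L₁/(3EI) + L₂/(3EI) = 5.25/EI.
Slope continuity at C: θ_0 = M_C·5.25/EI, so M_C = 1075/5.25 = 204.7 kN·m (hogging).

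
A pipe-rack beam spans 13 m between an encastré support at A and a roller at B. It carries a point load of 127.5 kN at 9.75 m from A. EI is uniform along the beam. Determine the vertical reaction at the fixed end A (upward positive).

R_A = 46.82 kN

Choose R_B as the redundant. The primary structure is the cantilever fixed at A.
Deflection at B on the released cantilever, summing each load's contribution:
  point load 127.5 at a = 9.75: Pa²(3L − a)/(6EI) = 59087/EI
Tip deflection under a unit load at B: L³/(3EI) = 732.3/EI.
The prop prevents deflection at B: R_B = δ_0/δ_{BB} = 59087/732.3 = 80.68 kN.
Vertical equilibrium: R_A = ΣP − R_B = 127.5 − 80.68 = 46.82 kN.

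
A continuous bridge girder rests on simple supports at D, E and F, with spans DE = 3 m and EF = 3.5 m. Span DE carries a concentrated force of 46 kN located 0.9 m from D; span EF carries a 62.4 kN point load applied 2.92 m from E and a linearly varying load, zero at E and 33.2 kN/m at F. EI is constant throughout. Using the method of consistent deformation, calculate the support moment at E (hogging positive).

M_E = 30.94 kN·m

Release continuity at E by inserting a hinge; the redundant is the internal moment M_E. The primary structure is two simply-supported spans DE and EF.
Discontinuity in slope at E on the released structure — sum the simple-span end rotations:
  span DE: point load 46 at a = 0.9: Pab(L + a)/(6LEI) = 18.84/EI
  span EF: point load 62.4 at a = 2.92: Pab(L + b)/(6LEI) = 20.53/EI
  span EF: triangular load, peak 33.2: 7w₀L³/(360EI) = 27.68/EI
  relative rotation θ_0 = (18.84 + 48.21)/EI = 67.05/EI
A unit hogging moment at E produces rotation L₁/(3EI) + L₂/(3EI) = 2.167/EI.
Compatibility: M_E·(L₁+L₂)/(3EI) = θ_0, giving M_E = 30.94 kN·m (hogging).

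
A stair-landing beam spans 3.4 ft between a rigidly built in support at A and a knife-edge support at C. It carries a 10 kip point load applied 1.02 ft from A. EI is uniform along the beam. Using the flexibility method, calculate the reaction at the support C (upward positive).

R_C = 1.215 kip

Take the reaction at C as the redundant and release it; the primary structure is a cantilever fixed at A.
Deflection at C on the released cantilever, summing each load's contribution:
  point load 10 at a = 1.02: Pa²(3L − a)/(6EI) = 15.92/EI
Tip deflection under a unit load at C: L³/(3EI) = 13.1/EI.
The prop prevents deflection at C: R_C = δ_0/δ_{CC} = 15.92/13.1 = 1.215 kip.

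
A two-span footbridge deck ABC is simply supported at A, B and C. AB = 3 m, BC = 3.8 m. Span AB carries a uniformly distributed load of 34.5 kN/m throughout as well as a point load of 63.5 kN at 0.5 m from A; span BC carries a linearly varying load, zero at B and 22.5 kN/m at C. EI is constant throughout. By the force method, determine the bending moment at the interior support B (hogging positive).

M_B = 34.52 kN·m

Release continuity at B by inserting a hinge; the redundant is the internal moment M_B. The primary structure is two simply-supported spans AB and BC.
End slopes at the hinge B, treating each span as simply supported:
  span AB: UDL 34.5: wL³/(24EI) = 38.81/EI
  span AB: point load 63.5 at a = 0.5: Pab(L + a)/(6LEI) = 15.43/EI
  span BC: triangular load, peak 22.5: 7w₀L³/(360EI) = 24.01/EI
  relative rotation θ_0 = (54.25 + 24.01)/EI = 78.25/EI
A unit hogging moment at B produces rotation L₁/(3EI) + L₂/(3EI) = 2.267/EI.
Compatibility: M_B·(L₁+L₂)/(3EI) = θ_0, giving M_B = 34.52 kN·m (hogging).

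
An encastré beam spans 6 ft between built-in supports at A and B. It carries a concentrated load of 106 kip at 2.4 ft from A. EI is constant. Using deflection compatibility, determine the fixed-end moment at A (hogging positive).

M_A = 91.58 kip·ft

Take the two fixed-end moments M_A, M_B as redundants; the released structure is the simple span AB.
Simple-span end rotations at A and B under the given loads:
  at A: point load 106 at a = 2.4: Pab(L + b)/(6LEI) = 244.2/EI
  at B: point load 106 at a = 2.4: Pab(L + a)/(6LEI) = 213.7/EI
  θ_A0 = 244.2/EI,  θ_B0 = 213.7/EI
Flexibility coefficients: a unit moment at one end gives L/(3EI) there and L/(6EI) at the far end, so f₁₁ = f₂₂ = 2/EI and f₁₂ = f₂₁ = 1/EI.
Compatibility — zero rotation at each built-in end:
  2 M_A + 1 M_B = 244.2
  1 M_A + 2 M_B = 213.7
Solving the pair gives M_A = 91.58 kip·ft and M_B = 61.06 kip·ft (hogging).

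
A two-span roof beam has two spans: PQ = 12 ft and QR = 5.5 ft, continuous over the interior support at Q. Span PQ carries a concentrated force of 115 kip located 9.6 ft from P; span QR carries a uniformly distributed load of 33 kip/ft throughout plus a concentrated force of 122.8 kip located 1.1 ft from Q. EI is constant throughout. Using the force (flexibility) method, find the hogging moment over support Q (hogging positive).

M_Q = 206 kip·ft

Take M_Q as the redundant. Released structure: two simple spans PQ and QR with a hinge at Q.
Rotations at Q on the released spans (each span's end-slope, ×1/EI):
  span PQ: point load 115 at a = 9.6: Pab(L + a)/(6LEI) = 794.9/EI
  span QR: UDL 33: wL³/(24EI) = 228.8/EI
  span QR: point load 122.8 at a = 1.1: Pab(L + b)/(6LEI) = 178.3/EI
  relative rotation θ_0 = (794.9 + 407.1)/EI = 1202/EI
A unit hogging moment at Q produces rotation L₁/(3EI) + L₂/(3EI) = 5.833/EI.
Compatibility: M_Q·(L₁+L₂)/(3EI) = θ_0, giving M_Q = 206 kip·ft (hogging).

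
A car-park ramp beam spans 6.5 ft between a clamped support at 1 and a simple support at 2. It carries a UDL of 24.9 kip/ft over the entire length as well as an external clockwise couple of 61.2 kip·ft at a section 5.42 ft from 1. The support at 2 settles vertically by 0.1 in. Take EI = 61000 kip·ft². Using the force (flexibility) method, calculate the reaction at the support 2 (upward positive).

Release the roller at 2. Primary structure: cantilever fixed at 1.
Free-end deflection of the primary structure under the applied loading (downward +):
  UDL 24.9: wL⁴/(8EI) = 5556/EI
  clockwise couple 61.2 at a = 5.42: M₀a(2L − a)/(2EI) = 1257/EI
  δ_0 = 6813/EI
Tip deflection under a unit load at 2: L³/(3EI) = 91.54/EI.
With EI = 61000 kip·ft²: δ_0 = 0.11169 ft and δ_{22} = 0.001501 ft/kip.
Compatibility — the beam at 2 must follow the support down by 0.008333 ft: δ_0 − R_2·δ_{22} = 0.008333, so R_2 = (0.11169 − 0.008333)/0.001501 = 68.87 kip.

R_2 = 68.87 kip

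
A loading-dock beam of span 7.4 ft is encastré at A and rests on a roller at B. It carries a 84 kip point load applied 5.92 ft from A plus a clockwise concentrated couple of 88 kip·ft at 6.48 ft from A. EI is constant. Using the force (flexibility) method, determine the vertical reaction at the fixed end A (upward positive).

R_A = 7.302 kip

Take the reaction at B as the redundant and release it; the primary structure is a cantilever fixed at A.
Primary-structure tip deflection at B by superposition:
  point load 84 at a = 5.92: Pa²(3L − a)/(6EI) = 7988/EI
  clockwise couple 88 at a = 6.48: M₀a(2L − a)/(2EI) = 2372/EI
  δ_0 = 10360/EI
Tip deflection under a unit load at B: L³/(3EI) = 135.1/EI.
The prop prevents deflection at B: R_B = δ_0/δ_{BB} = 10360/135.1 = 76.7 kip.
Vertical equilibrium: R_A = ΣP − R_B = 84 − 76.7 = 7.302 kip.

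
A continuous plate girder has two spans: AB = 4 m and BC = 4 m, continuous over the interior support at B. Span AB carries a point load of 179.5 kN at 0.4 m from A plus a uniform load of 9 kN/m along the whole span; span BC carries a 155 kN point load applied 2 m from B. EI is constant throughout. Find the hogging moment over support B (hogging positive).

M_B = 84.9 kN·m

Release continuity at B by inserting a hinge; the redundant is the internal moment M_B. The primary structure is two simply-supported spans AB and BC.
End slopes at the hinge B, treating each span as simply supported:
  span AB: point load 179.5 at a = 0.4: Pab(L + a)/(6LEI) = 47.39/EI
  span AB: UDL 9: wL³/(24EI) = 24/EI
  span BC: point load 155 at a = 2: Pab(L + b)/(6LEI) = 155/EI
  relative rotation θ_0 = (71.39 + 155)/EI = 226.4/EI
A unit hogging moment at B produces rotation L₁/(3EI) + L₂/(3EI) = 2.667/EI.
Slope continuity at B: θ_0 = M_B·2.667/EI, so M_B = 226.4/2.667 = 84.9 kN·m (hogging).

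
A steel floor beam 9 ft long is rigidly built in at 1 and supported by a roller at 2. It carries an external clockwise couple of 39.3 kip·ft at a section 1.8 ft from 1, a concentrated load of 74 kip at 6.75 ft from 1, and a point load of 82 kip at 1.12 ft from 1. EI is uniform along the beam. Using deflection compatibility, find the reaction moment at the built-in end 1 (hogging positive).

Take the reaction at 2 as the redundant and release it; the primary structure is a cantilever fixed at 1.
Deflection at 2 on the released cantilever, summing each load's contribution:
  clockwise couple 39.3 at a = 1.8: M₀a(2L − a)/(2EI) = 573/EI
  point load 74 at a = 6.75: Pa²(3L − a)/(6EI) = 11379/EI
  point load 82 at a = 1.12: Pa²(3L − a)/(6EI) = 443.7/EI
  δ_0 = 12396/EI
Flexibility coefficient — unit upward force at 2: δ_{22} = L³/(3EI) = 243/EI.
Compatibility at 2: δ_0 − R_2·δ_{22} = 0, so R_2 = 12396/243 = 51.01 kip.
Moment equilibrium about 1: M_1 = Σ(load moments about 1) − R_2·L = 630.6 − 51.01×9 = 171.5 kip·ft.

M_1 = 171.5 kip·ft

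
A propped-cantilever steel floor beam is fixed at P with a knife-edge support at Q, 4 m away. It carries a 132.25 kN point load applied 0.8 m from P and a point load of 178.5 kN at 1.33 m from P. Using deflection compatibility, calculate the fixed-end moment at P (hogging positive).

Remove the prop at Q; the released (primary) structure is a cantilever built in at P.
Primary-structure tip deflection at Q by superposition:
  point load 132.25 at a = 0.8: Pa²(3L − a)/(6EI) = 158/EI
  point load 178.5 at a = 1.33: Pa²(3L − a)/(6EI) = 561.5/EI
  δ_0 = 719.5/EI
Flexibility coefficient — unit upward force at Q: δ_{QQ} = L³/(3EI) = 21.33/EI.
Compatibility at Q: δ_0 − R_Q·δ_{QQ} = 0, so R_Q = 719.5/21.33 = 33.73 kN.
Moment equilibrium about P: M_P = Σ(load moments about P) − R_Q·L = 343.2 − 33.73×4 = 208.3 kN·m.

M_P = 208.3 kN·m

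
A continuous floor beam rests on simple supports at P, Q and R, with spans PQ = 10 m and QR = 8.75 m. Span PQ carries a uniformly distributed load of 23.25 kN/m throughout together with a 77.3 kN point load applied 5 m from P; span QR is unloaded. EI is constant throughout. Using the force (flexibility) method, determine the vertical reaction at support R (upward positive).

R_R = -26.55 kN

Release continuity at Q by inserting a hinge; the redundant is the internal moment M_Q. The primary structure is two simply-supported spans PQ and QR.
End slopes at the hinge Q, treating each span as simply supported:
  span PQ: UDL 23.25: wL³/(24EI) = 968.8/EI
  span PQ: point load 77.3 at a = 5: Pab(L + a)/(6LEI) = 483.1/EI
  relative rotation θ_0 = (1452 + 0)/EI = 1452/EI
A unit hogging moment at Q produces rotation L₁/(3EI) + L₂/(3EI) = 6.25/EI.
Compatibility: M_Q·(L₁+L₂)/(3EI) = θ_0, giving M_Q = 232.3 kN·m (hogging).
Span QR, ΣM about R: R_Q^{QR}·8.75 = 0 + 232.3, so R_Q^{QR} = 26.55 kN and R_R = 0 − 26.55 = -26.55 kN.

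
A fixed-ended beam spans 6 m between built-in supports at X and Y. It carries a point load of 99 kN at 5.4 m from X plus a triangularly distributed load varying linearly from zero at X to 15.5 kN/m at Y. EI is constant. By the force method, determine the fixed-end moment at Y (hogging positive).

Take the two fixed-end moments M_X, M_Y as redundants; the released structure is the simple span XY.
End rotations of the released simple span under the applied load (×1/EI):
  at X: point load 99 at a = 5.4: Pab(L + b)/(6LEI) = 58.81/EI
  at Y: point load 99 at a = 5.4: Pab(L + a)/(6LEI) = 101.6/EI
  at X: triangular load, peak 15.5: 7w₀L³/(360EI) = 65.1/EI
  at Y: triangular load, peak 15.5: w₀L³/(45EI) = 74.4/EI
  θ_X0 = 123.9/EI,  θ_Y0 = 176/EI
Flexibility coefficients: a unit moment at one end gives L/(3EI) there and L/(6EI) at the far end, so f₁₁ = f₂₂ = 2/EI and f₁₂ = f₂₁ = 1/EI.
Compatibility — zero rotation at each built-in end:
  2 M_X + 1 M_Y = 123.9
  1 M_X + 2 M_Y = 176
Solving the pair gives M_X = 23.95 kN·m and M_Y = 76.01 kN·m (hogging).

M_Y = 76.01 kN·m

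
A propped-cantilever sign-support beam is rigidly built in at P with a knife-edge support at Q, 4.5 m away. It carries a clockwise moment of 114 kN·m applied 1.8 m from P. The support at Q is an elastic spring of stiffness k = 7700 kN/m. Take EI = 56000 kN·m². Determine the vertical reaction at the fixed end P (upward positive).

Choose R_Q as the redundant. The primary structure is the cantilever fixed at P.
Downward deflection at the released point Q due to the loads:
  clockwise couple 114 at a = 1.8: M₀a(2L − a)/(2EI) = 738.7/EI
Flexibility coefficient — unit upward force at Q: δ_{QQ} = L³/(3EI) = 30.38/EI.
With EI = 56000 kN·m²: δ_0 = 0.013191 m and δ_{QQ} = 0.000542 m/kN.
Compatibility — the spring shortens by R_Q/k under the reaction it provides: δ_0 − R_Q·δ_{QQ} = R_Q/k. With 1/k = 0.00013 m/kN, R_Q = δ_0 / (δ_{QQ} + 1/k) = 0.013191 / (0.000542 + 0.00013) = 19.62 kN.
Vertical equilibrium: R_P = ΣP − R_Q = 0 − 19.62 = -19.62 kN.

R_P = -19.62 kN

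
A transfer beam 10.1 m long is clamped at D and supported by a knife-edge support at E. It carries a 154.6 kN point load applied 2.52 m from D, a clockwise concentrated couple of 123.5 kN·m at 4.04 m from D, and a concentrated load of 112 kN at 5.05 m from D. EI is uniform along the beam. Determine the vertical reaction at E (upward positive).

Choose R_E as the redundant. The primary structure is the cantilever fixed at D.
Deflection at E on the released cantilever, summing each load's contribution:
  point load 154.6 at a = 2.52: Pa²(3L − a)/(6EI) = 4546/EI
  clockwise couple 123.5 at a = 4.04: M₀a(2L − a)/(2EI) = 4031/EI
  point load 112 at a = 5.05: Pa²(3L − a)/(6EI) = 12020/EI
  δ_0 = 20597/EI
Tip deflection under a unit load at E: L³/(3EI) = 343.4/EI.
Compatibility at E: δ_0 − R_E·δ_{EE} = 0, so R_E = 20597/343.4 = 59.97 kN.

R_E = 59.97 kN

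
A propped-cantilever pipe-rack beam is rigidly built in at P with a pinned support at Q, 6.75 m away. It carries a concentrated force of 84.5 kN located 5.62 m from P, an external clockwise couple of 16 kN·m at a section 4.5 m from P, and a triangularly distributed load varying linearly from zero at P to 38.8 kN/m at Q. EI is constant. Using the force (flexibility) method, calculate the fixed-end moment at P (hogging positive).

Remove the prop at Q; the released (primary) structure is a cantilever built in at P.
Primary-structure tip deflection at Q by superposition:
  point load 84.5 at a = 5.62: Pa²(3L − a)/(6EI) = 6508/EI
  clockwise couple 16 at a = 4.5: M₀a(2L − a)/(2EI) = 324/EI
  triangular load, peak 38.8 at the free end: 11w₀L⁴/(120EI) = 7383/EI
  δ_0 = 14215/EI
Flexibility coefficient — unit upward force at Q: δ_{QQ} = L³/(3EI) = 102.5/EI.
Compatibility at Q: δ_0 − R_Q·δ_{QQ} = 0, so R_Q = 14215/102.5 = 138.7 kN.
Moment equilibrium about P: M_P = Σ(load moments about P) − R_Q·L = 1080 − 138.7×6.75 = 144.2 kN·m.

M_P = 144.2 kN·m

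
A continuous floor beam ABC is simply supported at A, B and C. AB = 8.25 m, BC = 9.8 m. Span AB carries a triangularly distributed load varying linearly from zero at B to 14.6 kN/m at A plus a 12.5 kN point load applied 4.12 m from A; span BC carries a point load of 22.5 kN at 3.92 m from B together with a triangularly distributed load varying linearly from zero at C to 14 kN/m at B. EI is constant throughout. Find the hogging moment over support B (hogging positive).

Insert a hinge at B; M_B is the redundant, and each span becomes simply supported.
Discontinuity in slope at B on the released structure — sum the simple-span end rotations:
  span AB: triangular load, peak 14.6: 7w₀L³/(360EI) = 159.4/EI
  span AB: point load 12.5 at a = 4.12: Pab(L + a)/(6LEI) = 53.15/EI
  span BC: point load 22.5 at a = 3.92: Pab(L + b)/(6LEI) = 138.3/EI
  span BC: triangular load, peak 14: w₀L³/(45EI) = 292.8/EI
  relative rotation θ_0 = (212.6 + 431.1)/EI = 643.7/EI
A unit hogging moment at B produces rotation L₁/(3EI) + L₂/(3EI) = 6.017/EI.
Compatibility: M_B·(L₁+L₂)/(3EI) = θ_0, giving M_B = 107 kN·m (hogging).

M_B = 107 kN·m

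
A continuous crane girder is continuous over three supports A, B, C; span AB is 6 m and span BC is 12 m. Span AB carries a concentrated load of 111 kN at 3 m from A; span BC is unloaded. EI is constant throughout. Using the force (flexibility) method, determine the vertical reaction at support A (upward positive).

R_A = 48.56 kN

Take M_B as the redundant. Released structure: two simple spans AB and BC with a hinge at B.
Rotations at B on the released spans (each span's end-slope, ×1/EI):
  span AB: point load 111 at a = 3: Pab(L + a)/(6LEI) = 249.8/EI
  relative rotation θ_0 = (249.8 + 0)/EI = 249.8/EI
A unit hogging moment at B produces rotation L₁/(3EI) + L₂/(3EI) = 6/EI.
Compatibility: M_B·(L₁+L₂)/(3EI) = θ_0, giving M_B = 41.62 kN·m (hogging).
Span AB, ΣM about A with M_B applied at B: R_B^{AB}·6 = 333 + 41.62, so R_B^{AB} = 62.44 kN and R_A = 111 − 62.44 = 48.56 kN.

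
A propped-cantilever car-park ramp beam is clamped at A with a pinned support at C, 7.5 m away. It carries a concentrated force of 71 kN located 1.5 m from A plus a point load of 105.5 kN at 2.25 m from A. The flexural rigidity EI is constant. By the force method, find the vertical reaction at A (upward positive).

R_A = 159.7 kN

Release the roller at C. Primary structure: cantilever fixed at A.
Primary-structure tip deflection at C by superposition:
  point load 71 at a = 1.5: Pa²(3L − a)/(6EI) = 559.1/EI
  point load 105.5 at a = 2.25: Pa²(3L − a)/(6EI) = 1803/EI
  δ_0 = 2362/EI
Tip deflection under a unit load at C: L³/(3EI) = 140.6/EI.
The prop prevents deflection at C: R_C = δ_0/δ_{CC} = 2362/140.6 = 16.79 kN.
Vertical equilibrium: R_A = ΣP − R_C = 176.5 − 16.79 = 159.7 kN.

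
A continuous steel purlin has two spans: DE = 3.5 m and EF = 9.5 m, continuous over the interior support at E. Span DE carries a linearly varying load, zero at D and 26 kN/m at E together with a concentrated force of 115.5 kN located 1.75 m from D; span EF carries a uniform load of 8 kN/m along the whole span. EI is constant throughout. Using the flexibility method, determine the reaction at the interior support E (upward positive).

R_E = 162.1 kN

Release continuity at E by inserting a hinge; the redundant is the internal moment M_E. The primary structure is two simply-supported spans DE and EF.
Rotations at E on the released spans (each span's end-slope, ×1/EI):
  span DE: triangular load, peak 26: w₀L³/(45EI) = 24.77/EI
  span DE: point load 115.5 at a = 1.75: Pab(L + a)/(6LEI) = 88.43/EI
  span EF: UDL 8: wL³/(24EI) = 285.8/EI
  relative rotation θ_0 = (113.2 + 285.8)/EI = 399/EI
A unit hogging moment at E produces rotation L₁/(3EI) + L₂/(3EI) = 4.333/EI.
Compatibility: M_E·(L₁+L₂)/(3EI) = θ_0, giving M_E = 92.08 kN·m (hogging).
Span DE, ΣM about D with M_E applied at E: R_E^{DE}·3.5 = 308.3 + 92.08, so R_E^{DE} = 114.4 kN and R_D = 161 − 114.4 = 46.61 kN.
Span EF, ΣM about F: R_E^{EF}·9.5 = 361 + 92.08, so R_E^{EF} = 47.69 kN and R_F = 76 − 47.69 = 28.31 kN.
R_E = 114.4 + 47.69 = 162.1 kN.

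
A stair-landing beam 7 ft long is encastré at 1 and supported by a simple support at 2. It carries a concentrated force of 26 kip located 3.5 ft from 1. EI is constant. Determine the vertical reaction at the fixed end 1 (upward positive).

R_1 = 17.88 kip

Take the reaction at 2 as the redundant and release it; the primary structure is a cantilever fixed at 1.
Primary-structure tip deflection at 2 by superposition:
  point load 26 at a = 3.5: Pa²(3L − a)/(6EI) = 929/EI
Tip deflection under a unit load at 2: L³/(3EI) = 114.3/EI.
The prop prevents deflection at 2: R_2 = δ_0/δ_{22} = 929/114.3 = 8.125 kip.
Vertical equilibrium: R_1 = ΣP − R_2 = 26 − 8.125 = 17.88 kip.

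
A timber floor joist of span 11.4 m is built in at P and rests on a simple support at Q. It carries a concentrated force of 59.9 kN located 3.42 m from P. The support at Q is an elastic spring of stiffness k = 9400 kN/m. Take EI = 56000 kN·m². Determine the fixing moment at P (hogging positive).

Take the reaction at Q as the redundant and release it; the primary structure is a cantilever fixed at P.
Downward deflection at the released point Q due to the loads:
  point load 59.9 at a = 3.42: Pa²(3L − a)/(6EI) = 3594/EI
Tip deflection under a unit load at Q: L³/(3EI) = 493.8/EI.
With EI = 56000 kN·m²: δ_0 = 0.064181 m and δ_{QQ} = 0.008819 m/kN.
Compatibility — the spring shortens by R_Q/k under the reaction it provides: δ_0 − R_Q·δ_{QQ} = R_Q/k. With 1/k = 0.000106 m/kN, R_Q = δ_0 / (δ_{QQ} + 1/k) = 0.064181 / (0.008819 + 0.000106) = 7.191 kN.
Moment equilibrium about P: M_P = Σ(load moments about P) − R_Q·L = 204.9 − 7.191×11.4 = 122.9 kN·m.

M_P = 122.9 kN·m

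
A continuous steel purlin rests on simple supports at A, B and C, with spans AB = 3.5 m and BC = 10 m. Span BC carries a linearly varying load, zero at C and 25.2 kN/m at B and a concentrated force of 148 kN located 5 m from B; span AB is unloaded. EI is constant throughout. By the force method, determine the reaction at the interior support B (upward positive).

Release continuity at B by inserting a hinge; the redundant is the internal moment M_B. The primary structure is two simply-supported spans AB and BC.
End slopes at the hinge B, treating each span as simply supported:
  span BC: triangular load, peak 25.2: w₀L³/(45EI) = 560/EI
  span BC: point load 148 at a = 5: Pab(L + b)/(6LEI) = 925/EI
  relative rotation θ_0 = (0 + 1485)/EI = 1485/EI
A unit hogging moment at B produces rotation L₁/(3EI) + L₂/(3EI) = 4.5/EI.
Slope continuity at B: θ_0 = M_B·4.5/EI, so M_B = 1485/4.5 = 330 kN·m (hogging).
Span AB, ΣM about A with M_B applied at B: R_B^{AB}·3.5 = 0 + 330, so R_B^{AB} = 94.29 kN and R_A = 0 − 94.29 = -94.29 kN.
Span BC, ΣM about C: R_B^{BC}·10 = 1580 + 330, so R_B^{BC} = 191 kN and R_C = 274 − 191 = 83 kN.
R_B = 94.29 + 191 = 285.3 kN.

R_B = 285.3 kN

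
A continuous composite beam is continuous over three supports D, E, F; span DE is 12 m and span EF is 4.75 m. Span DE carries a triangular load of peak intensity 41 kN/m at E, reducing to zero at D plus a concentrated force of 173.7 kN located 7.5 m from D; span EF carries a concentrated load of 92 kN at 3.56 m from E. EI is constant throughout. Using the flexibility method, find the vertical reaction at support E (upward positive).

Insert a hinge at E; M_E is the redundant, and each span becomes simply supported.
End slopes at the hinge E, treating each span as simply supported:
  span DE: triangular load, peak 41: w₀L³/(45EI) = 1574/EI
  span DE: point load 173.7 at a = 7.5: Pab(L + a)/(6LEI) = 1588/EI
  span EF: point load 92 at a = 3.56: Pab(L + b)/(6LEI) = 81.23/EI
  relative rotation θ_0 = (3162 + 81.23)/EI = 3243/EI
A unit hogging moment at E produces rotation L₁/(3EI) + L₂/(3EI) = 5.583/EI.
Compatibility: M_E·(L₁+L₂)/(3EI) = θ_0, giving M_E = 580.9 kN·m (hogging).
Span DE, ΣM about D with M_E applied at E: R_E^{DE}·12 = 3271 + 580.9, so R_E^{DE} = 321 kN and R_D = 419.7 − 321 = 98.73 kN.
Span EF, ΣM about F: R_E^{EF}·4.75 = 109.5 + 580.9, so R_E^{EF} = 145.3 kN and R_F = 92 − 145.3 = -53.34 kN.
R_E = 321 + 145.3 = 466.3 kN.

R_E = 466.3 kN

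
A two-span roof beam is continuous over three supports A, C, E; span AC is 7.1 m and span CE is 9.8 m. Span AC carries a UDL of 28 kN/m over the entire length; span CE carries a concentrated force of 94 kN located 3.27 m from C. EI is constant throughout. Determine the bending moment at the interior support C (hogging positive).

M_C = 173.1 kN·m

Take M_C as the redundant. Released structure: two simple spans AC and CE with a hinge at C.
End slopes at the hinge C, treating each span as simply supported:
  span AC: UDL 28: wL³/(24EI) = 417.6/EI
  span CE: point load 94 at a = 3.27: Pab(L + b)/(6LEI) = 557.4/EI
  relative rotation θ_0 = (417.6 + 557.4)/EI = 975/EI
A unit hogging moment at C produces rotation L₁/(3EI) + L₂/(3EI) = 5.633/EI.
Slope continuity at C: θ_0 = M_C·5.633/EI, so M_C = 975/5.633 = 173.1 kN·m (hogging).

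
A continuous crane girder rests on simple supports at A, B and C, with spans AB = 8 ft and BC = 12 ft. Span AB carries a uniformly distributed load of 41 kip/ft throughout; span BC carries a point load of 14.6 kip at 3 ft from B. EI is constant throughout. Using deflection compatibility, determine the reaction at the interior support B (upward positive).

R_B = 205.9 kip

Release continuity at B by inserting a hinge; the redundant is the internal moment M_B. The primary structure is two simply-supported spans AB and BC.
End slopes at the hinge B, treating each span as simply supported:
  span AB: UDL 41: wL³/(24EI) = 874.7/EI
  span BC: point load 14.6 at a = 3: Pab(L + b)/(6LEI) = 115/EI
  relative rotation θ_0 = (874.7 + 115)/EI = 989.6/EI
A unit hogging moment at B produces rotation L₁/(3EI) + L₂/(3EI) = 6.667/EI.
Compatibility: M_B·(L₁+L₂)/(3EI) = θ_0, giving M_B = 148.4 kip·ft (hogging).
Span AB, ΣM about A with M_B applied at B: R_B^{AB}·8 = 1312 + 148.4, so R_B^{AB} = 182.6 kip and R_A = 328 − 182.6 = 145.4 kip.
Span BC, ΣM about C: R_B^{BC}·12 = 131.4 + 148.4, so R_B^{BC} = 23.32 kip and R_C = 14.6 − 23.32 = -8.721 kip.
R_B = 182.6 + 23.32 = 205.9 kip.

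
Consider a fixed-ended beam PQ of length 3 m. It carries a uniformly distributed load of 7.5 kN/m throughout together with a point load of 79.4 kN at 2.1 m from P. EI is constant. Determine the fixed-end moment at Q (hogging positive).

M_Q = 40.64 kN·m

Release both end moments; the primary structure is a simply-supported span PQ with redundants M_P and M_Q.
Simple-span end rotations at P and Q under the given loads:
  at P: UDL 7.5: wL³/(24EI) = 8.438/EI
  at Q: UDL 7.5: wL³/(24EI) = 8.438/EI
  at P: point load 79.4 at a = 2.1: Pab(L + b)/(6LEI) = 32.51/EI
  at Q: point load 79.4 at a = 2.1: Pab(L + a)/(6LEI) = 42.52/EI
  θ_P0 = 40.95/EI,  θ_Q0 = 50.96/EI
Flexibility coefficients: a unit moment at one end gives L/(3EI) there and L/(6EI) at the far end, so f₁₁ = f₂₂ = 1/EI and f₁₂ = f₂₁ = 0.5/EI.
Compatibility — zero rotation at each built-in end:
  1 M_P + 0.5 M_Q = 40.95
  0.5 M_P + 1 M_Q = 50.96
Solving the pair gives M_P = 20.63 kN·m and M_Q = 40.64 kN·m (hogging).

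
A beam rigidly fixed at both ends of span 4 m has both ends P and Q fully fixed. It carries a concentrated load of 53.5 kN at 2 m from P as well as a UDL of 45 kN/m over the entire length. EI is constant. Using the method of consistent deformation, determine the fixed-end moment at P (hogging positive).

Release both end moments; the primary structure is a simply-supported span PQ with redundants M_P and M_Q.
On the primary (simply-supported) span, the end slopes from the loading are:
  at P: point load 53.5 at a = 2: Pab(L + b)/(6LEI) = 53.5/EI
  at Q: point load 53.5 at a = 2: Pab(L + a)/(6LEI) = 53.5/EI
  at P: UDL 45: wL³/(24EI) = 120/EI
  at Q: UDL 45: wL³/(24EI) = 120/EI
  θ_P0 = 173.5/EI,  θ_Q0 = 173.5/EI
Flexibility coefficients: a unit moment at one end gives L/(3EI) there and L/(6EI) at the far end, so f₁₁ = f₂₂ = 1.333/EI and f₁₂ = f₂₁ = 0.6667/EI.
Compatibility — zero rotation at each built-in end:
  1.333 M_P + 0.6667 M_Q = 173.5
  0.6667 M_P + 1.333 M_Q = 173.5
Solving the pair gives M_P = 86.75 kN·m and M_Q = 86.75 kN·m (hogging).

M_P = 86.75 kN·m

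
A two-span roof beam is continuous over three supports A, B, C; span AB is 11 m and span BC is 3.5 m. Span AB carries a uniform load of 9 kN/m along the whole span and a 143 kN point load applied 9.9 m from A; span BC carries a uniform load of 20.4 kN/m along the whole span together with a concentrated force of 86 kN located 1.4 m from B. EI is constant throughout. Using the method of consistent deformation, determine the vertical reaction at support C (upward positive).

R_C = 5.304 kN

Release continuity at B by inserting a hinge; the redundant is the internal moment M_B. The primary structure is two simply-supported spans AB and BC.
Rotations at B on the released spans (each span's end-slope, ×1/EI):
  span AB: UDL 9: wL³/(24EI) = 499.1/EI
  span AB: point load 143 at a = 9.9: Pab(L + a)/(6LEI) = 493.1/EI
  span BC: UDL 20.4: wL³/(24EI) = 36.44/EI
  span BC: point load 86 at a = 1.4: Pab(L + b)/(6LEI) = 67.42/EI
  relative rotation θ_0 = (992.3 + 103.9)/EI = 1096/EI
A unit hogging moment at B produces rotation L₁/(3EI) + L₂/(3EI) = 4.833/EI.
Compatibility: M_B·(L₁+L₂)/(3EI) = θ_0, giving M_B = 226.8 kN·m (hogging).
Span BC, ΣM about C: R_B^{BC}·3.5 = 305.6 + 226.8, so R_B^{BC} = 152.1 kN and R_C = 157.4 − 152.1 = 5.304 kN.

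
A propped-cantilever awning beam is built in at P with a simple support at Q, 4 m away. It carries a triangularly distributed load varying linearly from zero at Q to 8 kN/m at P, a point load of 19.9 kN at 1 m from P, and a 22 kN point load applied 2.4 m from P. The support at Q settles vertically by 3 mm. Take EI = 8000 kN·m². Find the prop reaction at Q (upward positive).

R_Q = 13.29 kN

Remove the prop at Q; the released (primary) structure is a cantilever built in at P.
Downward deflection at the released point Q due to the loads:
  triangular load, peak 8 at the fixed end: w₀L⁴/(30EI) = 68.27/EI
  point load 19.9 at a = 1: Pa²(3L − a)/(6EI) = 36.48/EI
  point load 22 at a = 2.4: Pa²(3L − a)/(6EI) = 202.8/EI
  δ_0 = 307.5/EI
Tip deflection under a unit load at Q: L³/(3EI) = 21.33/EI.
With EI = 8000 kN·m²: δ_0 = 0.038438 m and δ_{QQ} = 0.002667 m/kN.
Compatibility — the beam at Q must follow the support down by 0.003 m: δ_0 − R_Q·δ_{QQ} = 0.003, so R_Q = (0.038438 − 0.003)/0.002667 = 13.29 kN.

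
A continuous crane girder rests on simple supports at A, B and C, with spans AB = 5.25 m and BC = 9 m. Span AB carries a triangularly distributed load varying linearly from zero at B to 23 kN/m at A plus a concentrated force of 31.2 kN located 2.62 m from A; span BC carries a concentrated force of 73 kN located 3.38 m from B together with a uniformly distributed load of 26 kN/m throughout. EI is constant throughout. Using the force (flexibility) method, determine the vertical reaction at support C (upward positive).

R_C = 114.4 kN

Release continuity at B by inserting a hinge; the redundant is the internal moment M_B. The primary structure is two simply-supported spans AB and BC.
Discontinuity in slope at B on the released structure — sum the simple-span end rotations:
  span AB: triangular load, peak 23: 7w₀L³/(360EI) = 64.71/EI
  span AB: point load 31.2 at a = 2.62: Pab(L + a)/(6LEI) = 53.71/EI
  span BC: point load 73 at a = 3.38: Pab(L + b)/(6LEI) = 375.4/EI
  span BC: UDL 26: wL³/(24EI) = 789.8/EI
  relative rotation θ_0 = (118.4 + 1165)/EI = 1284/EI
A unit hogging moment at B produces rotation L₁/(3EI) + L₂/(3EI) = 4.75/EI.
Compatibility: M_B·(L₁+L₂)/(3EI) = θ_0, giving M_B = 270.2 kN·m (hogging).
Span BC, ΣM about C: R_B^{BC}·9 = 1463 + 270.2, so R_B^{BC} = 192.6 kN and R_C = 307 − 192.6 = 114.4 kN.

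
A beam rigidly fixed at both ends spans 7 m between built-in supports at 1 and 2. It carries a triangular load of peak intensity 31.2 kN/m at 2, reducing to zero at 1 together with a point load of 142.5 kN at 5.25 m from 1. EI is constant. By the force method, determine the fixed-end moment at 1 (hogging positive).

M_1 = 97.72 kN·m

Release both end moments; the primary structure is a simply-supported span 12 with redundants M_1 and M_2.
On the primary (simply-supported) span, the end slopes from the loading are:
  at 1: triangular load, peak 31.2: 7w₀L³/(360EI) = 208.1/EI
  at 2: triangular load, peak 31.2: w₀L³/(45EI) = 237.8/EI
  at 1: point load 142.5 at a = 5.25: Pab(L + b)/(6LEI) = 272.8/EI
  at 2: point load 142.5 at a = 5.25: Pab(L + a)/(6LEI) = 381.9/EI
  θ_10 = 480.8/EI,  θ_20 = 619.7/EI
Flexibility coefficients: a unit moment at one end gives L/(3EI) there and L/(6EI) at the far end, so f₁₁ = f₂₂ = 2.333/EI and f₁₂ = f₂₁ = 1.167/EI.
Compatibility — zero rotation at each built-in end:
  2.333 M_1 + 1.167 M_2 = 480.8
  1.167 M_1 + 2.333 M_2 = 619.7
Solving the pair gives M_1 = 97.72 kN·m and M_2 = 216.7 kN·m (hogging).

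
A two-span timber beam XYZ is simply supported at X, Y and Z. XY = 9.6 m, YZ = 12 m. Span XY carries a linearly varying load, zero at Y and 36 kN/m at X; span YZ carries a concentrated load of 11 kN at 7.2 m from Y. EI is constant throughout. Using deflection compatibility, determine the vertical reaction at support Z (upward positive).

Insert a hinge at Y; M_Y is the redundant, and each span becomes simply supported.
Discontinuity in slope at Y on the released structure — sum the simple-span end rotations:
  span XY: triangular load, peak 36: 7w₀L³/(360EI) = 619.3/EI
  span YZ: point load 11 at a = 7.2: Pab(L + b)/(6LEI) = 88.7/EI
  relative rotation θ_0 = (619.3 + 88.7)/EI = 708/EI
A unit hogging moment at Y produces rotation L₁/(3EI) + L₂/(3EI) = 7.2/EI.
Compatibility: M_Y·(L₁+L₂)/(3EI) = θ_0, giving M_Y = 98.34 kN·m (hogging).
Span YZ, ΣM about Z: R_Y^{YZ}·12 = 52.8 + 98.34, so R_Y^{YZ} = 12.59 kN and R_Z = 11 − 12.59 = -1.595 kN.

R_Z = -1.595 kN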